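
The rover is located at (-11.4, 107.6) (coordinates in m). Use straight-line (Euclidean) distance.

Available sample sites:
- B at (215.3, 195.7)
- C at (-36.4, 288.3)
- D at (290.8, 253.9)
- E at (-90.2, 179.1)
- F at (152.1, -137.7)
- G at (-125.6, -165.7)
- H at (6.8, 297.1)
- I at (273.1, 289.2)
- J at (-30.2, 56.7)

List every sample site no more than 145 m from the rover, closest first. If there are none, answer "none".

J, E

Distances from (-11.4, 107.6):
B: 243.2 m
C: 182.4 m
D: 335.8 m
E: 106.4 m
F: 294.8 m
G: 296.2 m
H: 190.4 m
I: 337.5 m
J: 54.3 m
Threshold 145 m: J (54.3 m), E (106.4 m) are within range.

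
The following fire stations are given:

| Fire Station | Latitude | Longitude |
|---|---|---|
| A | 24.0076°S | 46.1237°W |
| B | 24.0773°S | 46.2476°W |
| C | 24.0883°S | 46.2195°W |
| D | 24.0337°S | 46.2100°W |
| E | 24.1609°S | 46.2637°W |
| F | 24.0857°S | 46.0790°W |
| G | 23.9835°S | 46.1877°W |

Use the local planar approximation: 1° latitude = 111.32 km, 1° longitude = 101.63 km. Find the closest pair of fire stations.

B and C

Pairwise distances:
A–B: 14.7905 km
A–C: 13.2475 km
A–D: 9.2394 km
A–E: 22.2186 km
A–F: 9.8094 km
A–G: 7.0359 km
B–C: 3.1073 km
B–D: 6.1773 km
B–E: 9.4491 km
B–F: 17.1603 km
B–G: 12.0868 km
C–D: 6.1543 km
C–E: 9.2463 km
C–F: 14.2819 km
C–G: 12.1057 km
D–E: 15.1752 km
D–F: 14.5175 km
D–G: 6.0303 km
E–F: 20.5531 km
E–G: 21.2049 km
F–G: 15.8579 km
Closest pair: B–C at 3.1073 km.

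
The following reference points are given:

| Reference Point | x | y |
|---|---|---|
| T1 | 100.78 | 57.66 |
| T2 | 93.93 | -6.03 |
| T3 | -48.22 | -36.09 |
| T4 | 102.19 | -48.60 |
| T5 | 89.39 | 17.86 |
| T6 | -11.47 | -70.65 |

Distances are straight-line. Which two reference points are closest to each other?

Pairwise distances:
T2–T5: √((-4.54)² + (23.89)²) = √(20.6116 + 570.7321) = 24.32
T1–T5: √((-11.39)² + (-39.80)²) = √(129.7321 + 1584.0400) = 41.40
T2–T4: √((8.26)² + (-42.57)²) = √(68.2276 + 1812.2049) = 43.36
T3–T6: √((36.75)² + (-34.56)²) = √(1350.5625 + 1194.3936) = 50.45
T1–T2: √((-6.85)² + (-63.69)²) = √(46.9225 + 4056.4161) = 64.06
T4–T5: √((-12.80)² + (66.46)²) = √(163.8400 + 4416.9316) = 67.68
T1–T4: √((1.41)² + (-106.26)²) = √(1.9881 + 11291.1876) = 106.27
T4–T6: √((-113.66)² + (-22.05)²) = √(12918.5956 + 486.2025) = 115.78
T2–T6: √((-105.40)² + (-64.62)²) = √(11109.1600 + 4175.7444) = 123.63
T5–T6: √((-100.86)² + (-88.51)²) = √(10172.7396 + 7834.0201) = 134.19
T2–T3: √((-142.15)² + (-30.06)²) = √(20206.6225 + 903.6036) = 145.29
T3–T5: √((137.61)² + (53.95)²) = √(18936.5121 + 2910.6025) = 147.81
T3–T4: √((150.41)² + (-12.51)²) = √(22623.1681 + 156.5001) = 150.93
T1–T6: √((-112.25)² + (-128.31)²) = √(12600.0625 + 16463.4561) = 170.48
T1–T3: √((-149.00)² + (-93.75)²) = √(22201.0000 + 8789.0625) = 176.04
Closest pair: T2–T5 at 24.32.

T2 and T5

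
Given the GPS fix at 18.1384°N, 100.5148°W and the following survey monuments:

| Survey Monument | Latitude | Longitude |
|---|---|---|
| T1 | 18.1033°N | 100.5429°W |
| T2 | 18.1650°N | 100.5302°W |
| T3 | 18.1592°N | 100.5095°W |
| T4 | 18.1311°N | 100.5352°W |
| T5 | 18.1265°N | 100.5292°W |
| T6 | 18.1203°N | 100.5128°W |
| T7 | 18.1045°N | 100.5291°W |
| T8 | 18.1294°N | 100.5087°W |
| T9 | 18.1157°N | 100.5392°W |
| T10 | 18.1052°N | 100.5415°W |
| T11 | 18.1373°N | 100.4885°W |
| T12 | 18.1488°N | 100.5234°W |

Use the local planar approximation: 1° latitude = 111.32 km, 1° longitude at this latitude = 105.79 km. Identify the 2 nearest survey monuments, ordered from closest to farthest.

Distances from 18.1384°N, 100.5148°W:
T1: 4.9096 km
T2: 3.3797 km
T3: 2.3824 km
T4: 2.3060 km
T5: 2.0188 km
T6: 2.0260 km
T7: 4.0657 km
T8: 1.1917 km
T9: 3.6123 km
T10: 4.6516 km
T11: 2.7850 km
T12: 1.4724 km
Sorted: T8 (1.1917 km) < T12 (1.4724 km) < T5 (2.0188 km) < T6 (2.0260 km) < …

T8, T12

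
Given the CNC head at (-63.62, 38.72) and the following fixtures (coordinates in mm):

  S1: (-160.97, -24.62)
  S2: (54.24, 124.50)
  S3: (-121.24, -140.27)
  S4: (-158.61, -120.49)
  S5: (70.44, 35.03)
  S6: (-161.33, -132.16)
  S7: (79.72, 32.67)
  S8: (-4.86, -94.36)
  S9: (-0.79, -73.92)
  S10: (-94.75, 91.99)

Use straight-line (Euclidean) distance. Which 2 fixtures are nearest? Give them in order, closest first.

S10, S1

Distances from (-63.62, 38.72):
S1: √((-97.35)² + (-63.34)²) = √(9477.0225 + 4011.9556) = 116.14 mm
S2: √((117.86)² + (85.78)²) = √(13890.9796 + 7358.2084) = 145.77 mm
S3: √((-57.62)² + (-178.99)²) = √(3320.0644 + 32037.4201) = 188.04 mm
S4: √((-94.99)² + (-159.21)²) = √(9023.1001 + 25347.8241) = 185.39 mm
S5: √((134.06)² + (-3.69)²) = √(17972.0836 + 13.6161) = 134.11 mm
S6: √((-97.71)² + (-170.88)²) = √(9547.2441 + 29199.9744) = 196.84 mm
S7: √((143.34)² + (-6.05)²) = √(20546.3556 + 36.6025) = 143.47 mm
S8: √((58.76)² + (-133.08)²) = √(3452.7376 + 17710.2864) = 145.48 mm
S9: √((62.83)² + (-112.64)²) = √(3947.6089 + 12687.7696) = 128.98 mm
S10: √((-31.13)² + (53.27)²) = √(969.0769 + 2837.6929) = 61.70 mm
Sorted: S10 (61.70 mm) < S1 (116.14 mm) < S9 (128.98 mm) < S5 (134.11 mm) < …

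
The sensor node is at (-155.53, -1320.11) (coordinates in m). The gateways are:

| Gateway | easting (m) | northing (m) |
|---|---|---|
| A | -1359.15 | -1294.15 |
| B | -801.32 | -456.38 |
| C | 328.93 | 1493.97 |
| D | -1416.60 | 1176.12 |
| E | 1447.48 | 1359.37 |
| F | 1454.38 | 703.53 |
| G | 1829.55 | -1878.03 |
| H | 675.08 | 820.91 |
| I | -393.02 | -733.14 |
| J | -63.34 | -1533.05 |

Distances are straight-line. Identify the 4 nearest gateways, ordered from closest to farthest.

Distances from (-155.53, -1320.11):
A: √((-1203.62)² + (25.96)²) = √(1448701.1044 + 673.9216) = 1203.90 m
B: √((-645.79)² + (863.73)²) = √(417044.7241 + 746029.5129) = 1078.46 m
C: √((484.46)² + (2814.08)²) = √(234701.4916 + 7919046.2464) = 2855.48 m
D: √((-1261.07)² + (2496.23)²) = √(1590297.5449 + 6231164.2129) = 2796.69 m
E: √((1603.01)² + (2679.48)²) = √(2569641.0601 + 7179613.0704) = 3122.38 m
F: √((1609.91)² + (2023.64)²) = √(2591810.2081 + 4095118.8496) = 2585.91 m
G: √((1985.08)² + (-557.92)²) = √(3940542.6064 + 311274.7264) = 2061.99 m
H: √((830.61)² + (2141.02)²) = √(689912.9721 + 4583966.6404) = 2296.49 m
I: √((-237.49)² + (586.97)²) = √(56401.5001 + 344533.7809) = 633.19 m
J: √((92.19)² + (-212.94)²) = √(8498.9961 + 45343.4436) = 232.04 m
Sorted: J (232.04 m) < I (633.19 m) < B (1078.46 m) < A (1203.90 m) < G (2061.99 m) < H (2296.49 m) < …

J, I, B, A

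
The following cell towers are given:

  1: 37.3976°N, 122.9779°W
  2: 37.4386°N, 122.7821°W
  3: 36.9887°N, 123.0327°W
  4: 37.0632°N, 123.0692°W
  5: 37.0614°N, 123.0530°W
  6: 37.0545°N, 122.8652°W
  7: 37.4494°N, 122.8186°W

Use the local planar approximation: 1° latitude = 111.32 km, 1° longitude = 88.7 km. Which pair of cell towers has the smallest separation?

4 and 5

Pairwise distances:
4–5: 1.4508 km
2–7: 3.4536 km
3–5: 8.2909 km
3–4: 8.9029 km
1–7: 15.2612 km
3–6: 16.5648 km
5–6: 16.6756 km
1–2: 17.9572 km
4–6: 18.1207 km
1–5: 38.0140 km
1–4: 38.0961 km
1–6: 39.4804 km
2–6: 43.3887 km
6–7: 44.1542 km
1–3: 45.7775 km
5–7: 47.9358 km
2–5: 48.3791 km
4–7: 48.3982 km
2–4: 48.9374 km
3–7: 54.6883 km
2–3: 54.7940 km
Closest pair: 4–5 at 1.4508 km.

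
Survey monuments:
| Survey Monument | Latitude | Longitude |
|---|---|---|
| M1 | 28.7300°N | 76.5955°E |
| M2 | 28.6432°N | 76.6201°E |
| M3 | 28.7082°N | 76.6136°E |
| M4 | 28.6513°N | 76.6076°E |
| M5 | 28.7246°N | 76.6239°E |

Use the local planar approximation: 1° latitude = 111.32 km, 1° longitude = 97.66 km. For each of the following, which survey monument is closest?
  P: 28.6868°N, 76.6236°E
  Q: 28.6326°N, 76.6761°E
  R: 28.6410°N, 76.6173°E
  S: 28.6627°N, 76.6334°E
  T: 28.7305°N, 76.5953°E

P→M3; Q→M2; R→M2; S→M2; T→M1

P at 28.6868°N, 76.6236°E:
  M1: √((0.0432·111.32)² + (-0.0281·97.66)²) = √(23.126712 + 7.530886) = 5.5369 km
  M2: √((-0.0436·111.32)² + (-0.0035·97.66)²) = √(23.556967 + 0.116834) = 4.8656 km
  M3: √((0.0214·111.32)² + (-0.0100·97.66)²) = √(5.675106 + 0.953748) = 2.5747 km
  M4: √((-0.0355·111.32)² + (-0.0160·97.66)²) = √(15.617197 + 2.441594) = 4.2496 km
  M5: √((0.0378·111.32)² + (0.0003·97.66)²) = √(17.706389 + 0.000858) = 4.2080 km
  → nearest: M3 (2.5747 km)
Q at 28.6326°N, 76.6761°E:
  M1: √((0.0974·111.32)² + (-0.0806·97.66)²) = √(117.561281 + 61.958875) = 13.3985 km
  M2: √((0.0106·111.32)² + (-0.0560·97.66)²) = √(1.392381 + 29.909523) = 5.5948 km
  M3: √((0.0756·111.32)² + (-0.0625·97.66)²) = √(70.825555 + 37.255764) = 10.3962 km
  M4: √((0.0187·111.32)² + (-0.0685·97.66)²) = √(4.333408 + 44.752220) = 7.0061 km
  M5: √((0.0920·111.32)² + (-0.0522·97.66)²) = √(104.887093 + 25.988095) = 11.4401 km
  → nearest: M2 (5.5948 km)
R at 28.6410°N, 76.6173°E:
  M1: √((0.0890·111.32)² + (-0.0218·97.66)²) = √(98.158160 + 4.532590) = 10.1336 km
  M2: √((0.0022·111.32)² + (0.0028·97.66)²) = √(0.059978 + 0.074774) = 0.3671 km
  M3: √((0.0672·111.32)² + (-0.0037·97.66)²) = √(55.960932 + 0.130568) = 7.4894 km
  M4: √((0.0103·111.32)² + (-0.0097·97.66)²) = √(1.314682 + 0.897381) = 1.4873 km
  M5: √((0.0836·111.32)² + (0.0066·97.66)²) = √(86.608188 + 0.415452) = 9.3286 km
  → nearest: M2 (0.3671 km)
S at 28.6627°N, 76.6334°E:
  M1: √((0.0673·111.32)² + (-0.0379·97.66)²) = √(56.127607 + 13.699725) = 8.3563 km
  M2: √((-0.0195·111.32)² + (-0.0133·97.66)²) = √(4.712112 + 1.687084) = 2.5297 km
  M3: √((0.0455·111.32)² + (-0.0198·97.66)²) = √(25.654833 + 3.739072) = 5.4216 km
  M4: √((-0.0114·111.32)² + (-0.0258·97.66)²) = √(1.610483 + 6.348525) = 2.8212 km
  M5: √((0.0619·111.32)² + (-0.0095·97.66)²) = √(47.481857 + 0.860757) = 6.9529 km
  → nearest: M2 (2.5297 km)
T at 28.7305°N, 76.5953°E:
  M1: √((-0.0005·111.32)² + (0.0002·97.66)²) = √(0.003098 + 0.000381) = 0.0590 km
  M2: √((-0.0873·111.32)² + (0.0248·97.66)²) = √(94.444111 + 5.865929) = 10.0155 km
  M3: √((-0.0223·111.32)² + (0.0183·97.66)²) = √(6.162488 + 3.194005) = 3.0588 km
  M4: √((-0.0792·111.32)² + (0.0123·97.66)²) = √(77.731448 + 1.442925) = 8.8980 km
  M5: √((-0.0059·111.32)² + (0.0286·97.66)²) = √(0.431370 + 7.801274) = 2.8693 km
  → nearest: M1 (0.0590 km)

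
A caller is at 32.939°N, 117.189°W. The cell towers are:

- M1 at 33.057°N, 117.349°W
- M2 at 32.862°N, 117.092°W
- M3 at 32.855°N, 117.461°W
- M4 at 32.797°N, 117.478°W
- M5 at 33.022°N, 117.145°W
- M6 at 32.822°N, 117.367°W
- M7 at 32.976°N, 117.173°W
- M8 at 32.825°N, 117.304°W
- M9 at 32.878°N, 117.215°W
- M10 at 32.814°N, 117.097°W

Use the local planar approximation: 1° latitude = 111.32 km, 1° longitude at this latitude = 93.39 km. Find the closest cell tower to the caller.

M7

Distances from 32.939°N, 117.189°W:
M1: √((0.118·111.32)² + (-0.160·93.39)²) = √(172.54819 + 223.27532) = 19.895 km
M2: √((-0.077·111.32)² + (0.097·93.39)²) = √(73.47301 + 82.06240) = 12.471 km
M3: √((-0.084·111.32)² + (-0.272·93.39)²) = √(87.43896 + 645.26567) = 27.069 km
M4: √((-0.142·111.32)² + (-0.289·93.39)²) = √(249.87516 + 728.44445) = 31.278 km
M5: √((0.083·111.32)² + (0.044·93.39)²) = √(85.36947 + 16.88520) = 10.112 km
M6: √((-0.117·111.32)² + (-0.178·93.39)²) = √(169.63604 + 276.33809) = 21.118 km
M7: √((0.037·111.32)² + (0.016·93.39)²) = √(16.96484 + 2.23275) = 4.382 km
M8: √((-0.114·111.32)² + (-0.115·93.39)²) = √(161.04828 + 115.34438) = 16.625 km
M9: √((-0.061·111.32)² + (-0.026·93.39)²) = √(46.11116 + 5.89586) = 7.212 km
M10: √((-0.125·111.32)² + (0.092·93.39)²) = √(193.62722 + 73.82040) = 16.354 km
Minimum: M7 at 4.382 km.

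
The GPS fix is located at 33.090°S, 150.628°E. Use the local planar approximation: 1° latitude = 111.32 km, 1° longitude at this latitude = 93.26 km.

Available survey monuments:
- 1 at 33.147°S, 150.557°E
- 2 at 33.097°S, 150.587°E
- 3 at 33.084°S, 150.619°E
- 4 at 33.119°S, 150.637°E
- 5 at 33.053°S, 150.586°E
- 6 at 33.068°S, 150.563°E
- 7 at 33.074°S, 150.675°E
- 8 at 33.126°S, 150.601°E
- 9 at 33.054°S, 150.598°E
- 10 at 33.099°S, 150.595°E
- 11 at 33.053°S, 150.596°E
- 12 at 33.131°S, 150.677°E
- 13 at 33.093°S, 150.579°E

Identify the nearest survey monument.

3

Distances from 33.090°S, 150.628°E:
1: √((-0.057·111.32)² + (-0.071·93.26)²) = √(40.26207 + 43.84373) = 9.171 km
2: √((-0.007·111.32)² + (-0.041·93.26)²) = √(0.60721 + 14.62038) = 3.902 km
3: √((0.006·111.32)² + (-0.009·93.26)²) = √(0.44612 + 0.70449) = 1.073 km
4: √((-0.029·111.32)² + (0.009·93.26)²) = √(10.42179 + 0.70449) = 3.336 km
5: √((0.037·111.32)² + (-0.042·93.26)²) = √(16.96484 + 15.34226) = 5.684 km
6: √((0.022·111.32)² + (-0.065·93.26)²) = √(5.99780 + 36.74663) = 6.538 km
7: √((0.016·111.32)² + (0.047·93.26)²) = √(3.17239 + 19.21262) = 4.731 km
8: √((-0.036·111.32)² + (-0.027·93.26)²) = √(16.06022 + 6.34042) = 4.733 km
9: √((0.036·111.32)² + (-0.030·93.26)²) = √(16.06022 + 7.82768) = 4.888 km
10: √((-0.009·111.32)² + (-0.033·93.26)²) = √(1.00376 + 9.47150) = 3.237 km
11: √((0.037·111.32)² + (-0.032·93.26)²) = √(16.96484 + 8.90617) = 5.086 km
12: √((-0.041·111.32)² + (0.049·93.26)²) = √(20.83119 + 20.88252) = 6.459 km
13: √((-0.003·111.32)² + (-0.049·93.26)²) = √(0.11153 + 20.88252) = 4.582 km
Minimum: 3 at 1.073 km.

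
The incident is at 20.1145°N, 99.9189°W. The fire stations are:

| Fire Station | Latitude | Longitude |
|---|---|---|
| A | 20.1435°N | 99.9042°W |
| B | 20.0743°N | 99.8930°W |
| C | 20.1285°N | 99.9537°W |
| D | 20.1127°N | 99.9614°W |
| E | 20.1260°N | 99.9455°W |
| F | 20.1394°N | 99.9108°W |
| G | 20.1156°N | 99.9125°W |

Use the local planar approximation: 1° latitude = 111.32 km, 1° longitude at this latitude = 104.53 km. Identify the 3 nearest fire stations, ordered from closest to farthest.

G, F, E

Distances from 20.1145°N, 99.9189°W:
A: 3.5753 km
B: 5.2303 km
C: 3.9574 km
D: 4.4470 km
E: 3.0611 km
F: 2.8983 km
G: 0.6801 km
Sorted: G (0.6801 km) < F (2.8983 km) < E (3.0611 km) < A (3.5753 km) < C (3.9574 km) < …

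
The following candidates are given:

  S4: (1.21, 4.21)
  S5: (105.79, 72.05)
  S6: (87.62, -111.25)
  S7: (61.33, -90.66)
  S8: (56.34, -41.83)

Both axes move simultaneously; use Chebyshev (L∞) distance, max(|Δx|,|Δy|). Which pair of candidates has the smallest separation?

S6 and S7

Pairwise distances:
S4–S5: max(|104.58|, |67.84|) = 104.58
S4–S6: max(|86.41|, |-115.46|) = 115.46
S4–S7: max(|60.12|, |-94.87|) = 94.87
S4–S8: max(|55.13|, |-46.04|) = 55.13
S5–S6: max(|-18.17|, |-183.30|) = 183.30
S5–S7: max(|-44.46|, |-162.71|) = 162.71
S5–S8: max(|-49.45|, |-113.88|) = 113.88
S6–S7: max(|-26.29|, |20.59|) = 26.29
S6–S8: max(|-31.28|, |69.42|) = 69.42
S7–S8: max(|-4.99|, |48.83|) = 48.83
Closest pair: S6–S7 at 26.29.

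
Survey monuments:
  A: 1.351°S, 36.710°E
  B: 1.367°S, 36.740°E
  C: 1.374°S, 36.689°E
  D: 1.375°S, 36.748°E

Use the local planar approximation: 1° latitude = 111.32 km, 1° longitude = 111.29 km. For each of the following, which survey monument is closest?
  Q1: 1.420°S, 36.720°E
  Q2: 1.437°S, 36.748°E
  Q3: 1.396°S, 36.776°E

Q1 at 1.420°S, 36.720°E:
  A: 7.761 km
  B: 6.306 km
  C: 6.174 km
  D: 5.900 km
  → nearest: D (5.900 km)
Q2 at 1.437°S, 36.748°E:
  A: 10.466 km
  B: 7.843 km
  C: 9.607 km
  D: 6.902 km
  → nearest: D (6.902 km)
Q3 at 1.396°S, 36.776°E:
  A: 8.891 km
  B: 5.145 km
  C: 9.987 km
  D: 3.896 km
  → nearest: D (3.896 km)

Q1→D; Q2→D; Q3→D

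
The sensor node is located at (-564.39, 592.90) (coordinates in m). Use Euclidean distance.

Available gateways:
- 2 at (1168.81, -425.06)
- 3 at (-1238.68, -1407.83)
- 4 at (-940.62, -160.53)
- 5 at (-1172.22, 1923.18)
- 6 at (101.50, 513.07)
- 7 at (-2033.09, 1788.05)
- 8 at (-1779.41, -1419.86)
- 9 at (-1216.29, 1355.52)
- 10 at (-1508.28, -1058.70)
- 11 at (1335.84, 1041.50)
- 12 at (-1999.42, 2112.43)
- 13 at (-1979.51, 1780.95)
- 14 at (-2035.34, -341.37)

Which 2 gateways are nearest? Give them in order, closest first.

6, 4

Distances from (-564.39, 592.90):
2: 2010.03 m
3: 2111.30 m
4: 842.14 m
5: 1462.57 m
6: 670.66 m
7: 1893.53 m
8: 2351.06 m
9: 1003.28 m
10: 1902.29 m
11: 1952.46 m
12: 2090.04 m
13: 1847.71 m
14: 1742.57 m
Sorted: 6 (670.66 m) < 4 (842.14 m) < 9 (1003.28 m) < 5 (1462.57 m) < …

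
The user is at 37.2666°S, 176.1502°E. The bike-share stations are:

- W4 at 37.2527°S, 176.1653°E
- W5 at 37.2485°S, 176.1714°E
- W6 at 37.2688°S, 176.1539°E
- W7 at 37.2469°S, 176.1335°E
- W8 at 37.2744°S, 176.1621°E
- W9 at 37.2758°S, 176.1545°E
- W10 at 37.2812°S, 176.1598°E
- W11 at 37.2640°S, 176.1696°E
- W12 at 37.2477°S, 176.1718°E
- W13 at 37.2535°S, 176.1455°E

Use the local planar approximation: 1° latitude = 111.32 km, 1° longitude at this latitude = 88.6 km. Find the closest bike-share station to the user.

W6

Distances from 37.2666°S, 176.1502°E:
W4: √((0.0139·111.32)² + (0.0151·88.6)²) = √(2.394286 + 1.789869) = 2.0455 km
W5: √((0.0181·111.32)² + (0.0212·88.6)²) = √(4.059790 + 3.528086) = 2.7546 km
W6: √((-0.0022·111.32)² + (0.0037·88.6)²) = √(0.059978 + 0.107466) = 0.4092 km
W7: √((0.0197·111.32)² + (-0.0167·88.6)²) = √(4.809267 + 2.189275) = 2.6455 km
W8: √((-0.0078·111.32)² + (0.0119·88.6)²) = √(0.753938 + 1.111633) = 1.3659 km
W9: √((-0.0092·111.32)² + (0.0043·88.6)²) = √(1.048871 + 0.145146) = 1.0927 km
W10: √((-0.0146·111.32)² + (0.0096·88.6)²) = √(2.641509 + 0.723452) = 1.8344 km
W11: √((0.0026·111.32)² + (0.0194·88.6)²) = √(0.083771 + 2.954411) = 1.7430 km
W12: √((0.0189·111.32)² + (0.0216·88.6)²) = √(4.426597 + 3.662477) = 2.8441 km
W13: √((0.0131·111.32)² + (-0.0047·88.6)²) = √(2.126616 + 0.173406) = 1.5166 km
Minimum: W6 at 0.4092 km.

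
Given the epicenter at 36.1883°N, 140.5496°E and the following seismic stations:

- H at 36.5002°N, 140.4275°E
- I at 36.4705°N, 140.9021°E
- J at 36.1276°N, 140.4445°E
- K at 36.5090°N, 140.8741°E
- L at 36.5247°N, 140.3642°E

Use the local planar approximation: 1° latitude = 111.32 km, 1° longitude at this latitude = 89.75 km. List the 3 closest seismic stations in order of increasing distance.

J, H, L

Distances from 36.1883°N, 140.5496°E:
H: √((0.3119·111.32)² + (-0.1221·89.75)²) = √(1205.527564 + 120.088174) = 36.4090 km
I: √((0.2822·111.32)² + (0.3525·89.75)²) = √(986.871062 + 1000.891860) = 44.5843 km
J: √((-0.0607·111.32)² + (-0.1051·89.75)²) = √(45.658725 + 88.976301) = 11.6032 km
K: √((0.3207·111.32)² + (0.3245·89.75)²) = √(1274.513134 + 848.200095) = 46.0729 km
L: √((0.3364·111.32)² + (-0.1854·89.75)²) = √(1402.356299 + 276.877952) = 40.9785 km
Sorted: J (11.6032 km) < H (36.4090 km) < L (40.9785 km) < I (44.5843 km) < K (46.0729 km)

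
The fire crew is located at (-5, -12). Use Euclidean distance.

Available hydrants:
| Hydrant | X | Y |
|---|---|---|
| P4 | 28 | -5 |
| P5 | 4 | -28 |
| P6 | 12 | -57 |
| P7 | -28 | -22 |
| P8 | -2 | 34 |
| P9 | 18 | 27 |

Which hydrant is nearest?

P5

Distances from (-5, -12):
P4: √((33)² + (7)²) = √(1089.000 + 49.000) = 33.7
P5: √((9)² + (-16)²) = √(81.000 + 256.000) = 18.4
P6: √((17)² + (-45)²) = √(289.000 + 2025.000) = 48.1
P7: √((-23)² + (-10)²) = √(529.000 + 100.000) = 25.1
P8: √((3)² + (46)²) = √(9.000 + 2116.000) = 46.1
P9: √((23)² + (39)²) = √(529.000 + 1521.000) = 45.3
Minimum: P5 at 18.4.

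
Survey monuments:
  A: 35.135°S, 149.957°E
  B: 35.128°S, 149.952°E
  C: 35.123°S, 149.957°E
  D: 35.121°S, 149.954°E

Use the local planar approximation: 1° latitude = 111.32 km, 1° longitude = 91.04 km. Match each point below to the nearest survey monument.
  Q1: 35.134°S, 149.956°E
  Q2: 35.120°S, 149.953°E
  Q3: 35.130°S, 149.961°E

Q1→A; Q2→D; Q3→A

Q1 at 35.134°S, 149.956°E:
  A: √((-0.001·111.32)² + (0.001·91.04)²) = √(0.01239214 + 0.00828828) = 0.143807 km
  B: √((0.006·111.32)² + (-0.004·91.04)²) = √(0.44611713 + 0.13261251) = 0.760743 km
  C: √((0.011·111.32)² + (0.001·91.04)²) = √(1.49944923 + 0.00828828) = 1.227900 km
  D: √((0.013·111.32)² + (-0.002·91.04)²) = √(2.09427207 + 0.03315313) = 1.458570 km
  → nearest: A (0.143807 km)
Q2 at 35.120°S, 149.953°E:
  A: √((-0.015·111.32)² + (0.004·91.04)²) = √(2.78823204 + 0.13261251) = 1.709048 km
  B: √((-0.008·111.32)² + (-0.001·91.04)²) = √(0.79309711 + 0.00828828) = 0.895201 km
  C: √((-0.003·111.32)² + (0.004·91.04)²) = √(0.11152928 + 0.13261251) = 0.494107 km
  D: √((-0.001·111.32)² + (0.001·91.04)²) = √(0.01239214 + 0.00828828) = 0.143807 km
  → nearest: D (0.143807 km)
Q3 at 35.130°S, 149.961°E:
  A: √((-0.005·111.32)² + (-0.004·91.04)²) = √(0.30980356 + 0.13261251) = 0.665144 km
  B: √((0.002·111.32)² + (-0.009·91.04)²) = √(0.04956857 + 0.67135081) = 0.849070 km
  C: √((0.007·111.32)² + (-0.004·91.04)²) = √(0.60721498 + 0.13261251) = 0.860132 km
  D: √((0.009·111.32)² + (-0.007·91.04)²) = √(1.00376353 + 0.40612580) = 1.187388 km
  → nearest: A (0.665144 km)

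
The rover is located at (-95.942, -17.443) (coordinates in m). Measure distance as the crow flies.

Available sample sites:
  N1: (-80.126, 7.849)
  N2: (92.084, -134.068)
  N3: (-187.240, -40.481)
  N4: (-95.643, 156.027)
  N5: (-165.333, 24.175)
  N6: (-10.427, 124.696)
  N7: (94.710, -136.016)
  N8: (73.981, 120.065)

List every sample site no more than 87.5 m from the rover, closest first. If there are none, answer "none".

N1, N5

Distances from (-95.942, -17.443):
N1: 29.830 m
N2: 221.258 m
N3: 94.160 m
N4: 173.470 m
N5: 80.915 m
N6: 165.880 m
N7: 224.517 m
N8: 218.592 m
Threshold 87.5 m: N1 (29.830 m), N5 (80.915 m) are within range.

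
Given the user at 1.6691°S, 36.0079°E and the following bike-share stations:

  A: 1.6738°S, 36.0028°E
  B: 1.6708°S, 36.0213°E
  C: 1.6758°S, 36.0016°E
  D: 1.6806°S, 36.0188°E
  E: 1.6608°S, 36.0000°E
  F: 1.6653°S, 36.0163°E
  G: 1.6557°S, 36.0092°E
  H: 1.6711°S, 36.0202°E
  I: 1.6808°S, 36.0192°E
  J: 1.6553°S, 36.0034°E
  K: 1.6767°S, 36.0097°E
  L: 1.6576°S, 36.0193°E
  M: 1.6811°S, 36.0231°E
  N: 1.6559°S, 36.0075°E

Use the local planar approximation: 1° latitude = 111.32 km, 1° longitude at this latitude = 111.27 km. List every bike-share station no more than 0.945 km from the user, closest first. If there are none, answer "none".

Distances from 1.6691°S, 36.0079°E:
A: √((-0.0047·111.32)² + (-0.0051·111.27)²) = √(0.273742 + 0.322030) = 0.7719 km
B: √((-0.0017·111.32)² + (0.0134·111.27)²) = √(0.035813 + 2.223135) = 1.5030 km
C: √((-0.0067·111.32)² + (-0.0063·111.27)²) = √(0.556283 + 0.491402) = 1.0236 km
D: √((-0.0115·111.32)² + (0.0109·111.27)²) = √(1.638861 + 1.470988) = 1.7635 km
E: √((0.0083·111.32)² + (-0.0079·111.27)²) = √(0.853695 + 0.772699) = 1.2753 km
F: √((0.0038·111.32)² + (0.0084·111.27)²) = √(0.178943 + 0.873604) = 1.0259 km
G: √((0.0134·111.32)² + (0.0013·111.27)²) = √(2.225133 + 0.020924) = 1.4987 km
H: √((-0.0020·111.32)² + (0.0123·111.27)²) = √(0.049569 + 1.873123) = 1.3866 km
I: √((-0.0117·111.32)² + (0.0113·111.27)²) = √(1.696360 + 1.580932) = 1.8103 km
J: √((0.0138·111.32)² + (-0.0045·111.27)²) = √(2.359960 + 0.250716) = 1.6158 km
K: √((-0.0076·111.32)² + (0.0018·111.27)²) = √(0.715770 + 0.040114) = 0.8694 km
L: √((0.0115·111.32)² + (0.0114·111.27)²) = √(1.638861 + 1.609036) = 1.8022 km
M: √((-0.0120·111.32)² + (0.0152·111.27)²) = √(1.784469 + 2.860509) = 2.1552 km
N: √((0.0132·111.32)² + (-0.0004·111.27)²) = √(2.159207 + 0.001981) = 1.4701 km
Threshold 0.945 km: A (0.7719 km), K (0.8694 km) are within range.

A, K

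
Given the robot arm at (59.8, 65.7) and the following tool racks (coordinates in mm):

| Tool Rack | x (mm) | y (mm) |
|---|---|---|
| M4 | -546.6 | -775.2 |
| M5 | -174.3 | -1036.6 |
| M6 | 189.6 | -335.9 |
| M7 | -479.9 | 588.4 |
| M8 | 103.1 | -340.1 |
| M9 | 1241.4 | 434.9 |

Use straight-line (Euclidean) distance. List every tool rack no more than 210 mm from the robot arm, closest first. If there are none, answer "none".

none

Distances from (59.8, 65.7):
M4: √((-606.4)² + (-840.9)²) = √(367720.960 + 707112.810) = 1036.7 mm
M5: √((-234.1)² + (-1102.3)²) = √(54802.810 + 1215065.290) = 1126.9 mm
M6: √((129.8)² + (-401.6)²) = √(16848.040 + 161282.560) = 422.1 mm
M7: √((-539.7)² + (522.7)²) = √(291276.090 + 273215.290) = 751.3 mm
M8: √((43.3)² + (-405.8)²) = √(1874.890 + 164673.640) = 408.1 mm
M9: √((1181.6)² + (369.2)²) = √(1396178.560 + 136308.640) = 1237.9 mm
Threshold 210 mm: none within range.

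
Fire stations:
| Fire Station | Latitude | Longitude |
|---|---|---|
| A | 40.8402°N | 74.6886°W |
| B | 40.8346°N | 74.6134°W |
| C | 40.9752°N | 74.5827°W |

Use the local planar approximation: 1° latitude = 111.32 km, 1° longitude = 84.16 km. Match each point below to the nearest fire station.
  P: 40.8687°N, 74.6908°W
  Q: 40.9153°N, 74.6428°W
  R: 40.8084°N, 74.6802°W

P at 40.8687°N, 74.6908°W:
  A: 3.1780 km
  B: 7.5393 km
  C: 14.9440 km
  → nearest: A (3.1780 km)
Q at 40.9153°N, 74.6428°W:
  A: 9.2059 km
  B: 9.3180 km
  C: 8.3694 km
  → nearest: C (8.3694 km)
R at 40.8084°N, 74.6802°W:
  A: 3.6099 km
  B: 6.3334 km
  C: 20.3005 km
  → nearest: A (3.6099 km)

P→A; Q→C; R→A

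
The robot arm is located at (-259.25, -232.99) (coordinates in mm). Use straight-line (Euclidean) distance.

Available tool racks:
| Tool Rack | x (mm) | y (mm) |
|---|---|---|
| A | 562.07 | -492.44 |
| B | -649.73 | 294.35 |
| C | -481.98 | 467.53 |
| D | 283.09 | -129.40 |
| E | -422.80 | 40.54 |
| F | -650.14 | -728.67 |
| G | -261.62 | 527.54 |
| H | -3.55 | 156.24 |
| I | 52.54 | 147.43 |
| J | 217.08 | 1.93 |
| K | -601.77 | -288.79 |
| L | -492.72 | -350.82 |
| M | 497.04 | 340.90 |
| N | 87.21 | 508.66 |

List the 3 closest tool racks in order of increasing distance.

L, E, K

Distances from (-259.25, -232.99):
A: 861.33 mm
B: 656.17 mm
C: 735.08 mm
D: 552.14 mm
E: 318.70 mm
F: 631.26 mm
G: 760.53 mm
H: 465.71 mm
I: 491.87 mm
J: 531.11 mm
K: 347.04 mm
L: 261.52 mm
M: 949.38 mm
N: 818.58 mm
Sorted: L (261.52 mm) < E (318.70 mm) < K (347.04 mm) < H (465.71 mm) < I (491.87 mm) < …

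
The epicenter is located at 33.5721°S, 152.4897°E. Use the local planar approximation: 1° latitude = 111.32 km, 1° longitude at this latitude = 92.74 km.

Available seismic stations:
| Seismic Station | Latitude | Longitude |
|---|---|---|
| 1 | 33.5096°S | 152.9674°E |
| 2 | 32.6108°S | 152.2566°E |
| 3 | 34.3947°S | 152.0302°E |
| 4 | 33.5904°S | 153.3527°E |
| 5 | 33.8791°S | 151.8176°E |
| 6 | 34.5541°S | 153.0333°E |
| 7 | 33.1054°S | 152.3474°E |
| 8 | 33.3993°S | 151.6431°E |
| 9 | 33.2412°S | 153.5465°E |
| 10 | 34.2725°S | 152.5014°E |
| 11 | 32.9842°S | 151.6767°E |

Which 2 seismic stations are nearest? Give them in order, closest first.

1, 7

Distances from 33.5721°S, 152.4897°E:
1: √((0.0625·111.32)² + (0.4777·92.74)²) = √(48.406806 + 1962.658166) = 44.8449 km
2: √((0.9613·111.32)² + (-0.2331·92.74)²) = √(11451.550166 + 467.324694) = 109.1736 km
3: √((-0.8226·111.32)² + (-0.4595·92.74)²) = √(8385.400416 + 1815.955553) = 101.0018 km
4: √((-0.0183·111.32)² + (0.8630·92.74)²) = √(4.150005 + 6405.540399) = 80.0605 km
5: √((-0.3070·111.32)² + (-0.6721·92.74)²) = √(1167.947029 + 3885.097962) = 71.0848 km
6: √((-0.9820·111.32)² + (0.5436·92.74)²) = √(11950.040328 + 2541.517352) = 120.3809 km
7: √((0.4667·111.32)² + (-0.1423·92.74)²) = √(2699.118781 + 174.158222) = 53.6030 km
8: √((0.1728·111.32)² + (-0.8466·92.74)²) = √(370.027389 + 6164.398575) = 80.8358 km
9: √((0.3309·111.32)² + (1.0568·92.74)²) = √(1356.875278 + 9605.495930) = 104.7013 km
10: √((-0.7004·111.32)² + (0.0117·92.74)²) = √(6079.091358 + 1.177351) = 77.9761 km
11: √((0.5879·111.32)² + (-0.8130·92.74)²) = √(4283.051690 + 5684.801102) = 99.8391 km
Sorted: 1 (44.8449 km) < 7 (53.6030 km) < 5 (71.0848 km) < 10 (77.9761 km) < …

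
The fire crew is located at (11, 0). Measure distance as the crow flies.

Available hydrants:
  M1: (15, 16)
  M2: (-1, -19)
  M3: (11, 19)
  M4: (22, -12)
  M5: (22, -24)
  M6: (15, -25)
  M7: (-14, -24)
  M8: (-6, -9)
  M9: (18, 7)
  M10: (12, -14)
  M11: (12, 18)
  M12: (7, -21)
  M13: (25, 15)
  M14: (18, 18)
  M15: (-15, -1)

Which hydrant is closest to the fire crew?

M9

Distances from (11, 0):
M1: 16.5
M2: 22.5
M3: 19.0
M4: 16.3
M5: 26.4
M6: 25.3
M7: 34.7
M8: 19.2
M9: 9.9
M10: 14.0
M11: 18.0
M12: 21.4
M13: 20.5
M14: 19.3
M15: 26.0
Minimum: M9 at 9.9.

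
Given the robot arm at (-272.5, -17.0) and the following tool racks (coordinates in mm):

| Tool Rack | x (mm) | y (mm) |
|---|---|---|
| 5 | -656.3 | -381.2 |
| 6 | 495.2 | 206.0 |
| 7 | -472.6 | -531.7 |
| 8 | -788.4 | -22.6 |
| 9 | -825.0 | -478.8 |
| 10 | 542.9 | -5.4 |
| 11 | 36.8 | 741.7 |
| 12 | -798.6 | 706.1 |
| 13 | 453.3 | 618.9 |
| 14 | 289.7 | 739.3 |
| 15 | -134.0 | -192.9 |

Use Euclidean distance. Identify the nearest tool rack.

15

Distances from (-272.5, -17.0):
5: √((-383.8)² + (-364.2)²) = √(147302.440 + 132641.640) = 529.1 mm
6: √((767.7)² + (223.0)²) = √(589363.290 + 49729.000) = 799.4 mm
7: √((-200.1)² + (-514.7)²) = √(40040.010 + 264916.090) = 552.2 mm
8: √((-515.9)² + (-5.6)²) = √(266152.810 + 31.360) = 515.9 mm
9: √((-552.5)² + (-461.8)²) = √(305256.250 + 213259.240) = 720.1 mm
10: √((815.4)² + (11.6)²) = √(664877.160 + 134.560) = 815.5 mm
11: √((309.3)² + (758.7)²) = √(95666.490 + 575625.690) = 819.3 mm
12: √((-526.1)² + (723.1)²) = √(276781.210 + 522873.610) = 894.2 mm
13: √((725.8)² + (635.9)²) = √(526785.640 + 404368.810) = 965.0 mm
14: √((562.2)² + (756.3)²) = √(316068.840 + 571989.690) = 942.4 mm
15: √((138.5)² + (-175.9)²) = √(19182.250 + 30940.810) = 223.9 mm
Minimum: 15 at 223.9 mm.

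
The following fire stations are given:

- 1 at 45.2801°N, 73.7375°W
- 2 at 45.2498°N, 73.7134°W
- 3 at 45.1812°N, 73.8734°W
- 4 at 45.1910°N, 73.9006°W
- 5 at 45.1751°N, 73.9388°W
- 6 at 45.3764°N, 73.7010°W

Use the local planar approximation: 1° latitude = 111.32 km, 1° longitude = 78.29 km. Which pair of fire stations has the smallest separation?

3 and 4

Pairwise distances:
1–2: 3.8649 km
1–3: 15.3105 km
1–4: 16.1688 km
1–5: 19.6213 km
1–6: 11.0944 km
2–3: 14.6706 km
2–4: 16.0512 km
2–5: 19.5077 km
2–6: 14.1265 km
3–4: 2.3927 km
3–5: 5.1650 km
3–6: 25.5803 km
4–5: 3.4752 km
4–6: 25.8873 km
5–6: 29.1334 km
Closest pair: 3–4 at 2.3927 km.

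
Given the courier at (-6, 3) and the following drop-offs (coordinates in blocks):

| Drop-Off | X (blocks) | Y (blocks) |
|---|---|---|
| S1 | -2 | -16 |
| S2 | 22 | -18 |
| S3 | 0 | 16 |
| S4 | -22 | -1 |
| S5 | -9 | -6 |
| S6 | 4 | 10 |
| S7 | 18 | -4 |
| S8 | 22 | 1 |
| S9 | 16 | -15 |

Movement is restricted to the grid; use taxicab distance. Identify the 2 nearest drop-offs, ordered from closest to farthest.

Distances from (-6, 3):
S1: 23 blocks
S2: 49 blocks
S3: 19 blocks
S4: 20 blocks
S5: 12 blocks
S6: 17 blocks
S7: 31 blocks
S8: 30 blocks
S9: 40 blocks
Sorted: S5 (12 blocks) < S6 (17 blocks) < S3 (19 blocks) < S4 (20 blocks) < …

S5, S6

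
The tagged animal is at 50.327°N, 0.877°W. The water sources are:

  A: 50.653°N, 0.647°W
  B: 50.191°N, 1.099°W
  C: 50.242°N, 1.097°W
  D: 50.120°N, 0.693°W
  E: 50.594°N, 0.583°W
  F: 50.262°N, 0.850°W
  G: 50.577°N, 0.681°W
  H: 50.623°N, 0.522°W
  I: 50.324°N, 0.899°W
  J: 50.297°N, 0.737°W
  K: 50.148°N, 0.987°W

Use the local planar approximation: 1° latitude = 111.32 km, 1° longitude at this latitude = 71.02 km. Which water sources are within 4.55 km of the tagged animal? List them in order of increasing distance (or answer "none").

I

Distances from 50.327°N, 0.877°W:
A: √((0.326·111.32)² + (0.230·71.02)²) = √(1316.98733 + 266.81916) = 39.797 km
B: √((-0.136·111.32)² + (-0.222·71.02)²) = √(229.20507 + 248.58063) = 21.858 km
C: √((-0.085·111.32)² + (-0.220·71.02)²) = √(89.53323 + 244.12188) = 18.266 km
D: √((-0.207·111.32)² + (0.184·71.02)²) = √(530.99091 + 170.76426) = 26.491 km
E: √((0.267·111.32)² + (0.294·71.02)²) = √(883.42344 + 435.96939) = 36.323 km
F: √((-0.065·111.32)² + (0.027·71.02)²) = √(52.35680 + 3.67696) = 7.486 km
G: √((0.250·111.32)² + (0.196·71.02)²) = √(774.50890 + 193.76417) = 31.117 km
H: √((0.296·111.32)² + (0.355·71.02)²) = √(1085.74995 + 635.64999) = 41.490 km
I: √((-0.003·111.32)² + (-0.022·71.02)²) = √(0.11153 + 2.44122) = 1.598 km
J: √((-0.030·111.32)² + (0.140·71.02)²) = √(11.15293 + 98.85927) = 10.489 km
K: √((-0.179·111.32)² + (-0.110·71.02)²) = √(397.05663 + 61.03047) = 21.403 km
Threshold 4.55 km: I (1.598 km) is within range.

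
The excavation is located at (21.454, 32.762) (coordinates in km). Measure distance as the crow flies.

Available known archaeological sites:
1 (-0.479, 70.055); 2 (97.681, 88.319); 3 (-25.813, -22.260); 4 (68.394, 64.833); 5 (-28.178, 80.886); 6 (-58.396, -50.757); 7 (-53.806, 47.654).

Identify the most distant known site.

6

Distances from (21.454, 32.762):
1: 43.265 km
2: 94.325 km
3: 72.537 km
4: 56.850 km
5: 69.132 km
6: 115.548 km
7: 76.719 km
Maximum: 6 at 115.548 km.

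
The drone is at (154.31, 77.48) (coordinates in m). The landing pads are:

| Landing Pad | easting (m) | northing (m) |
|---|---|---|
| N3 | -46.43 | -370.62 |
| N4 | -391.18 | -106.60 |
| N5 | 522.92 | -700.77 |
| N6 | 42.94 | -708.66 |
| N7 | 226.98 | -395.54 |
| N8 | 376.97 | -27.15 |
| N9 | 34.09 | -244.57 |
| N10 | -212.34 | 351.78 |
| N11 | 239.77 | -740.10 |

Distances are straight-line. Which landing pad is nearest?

Distances from (154.31, 77.48):
N3: √((-200.74)² + (-448.10)²) = √(40296.5476 + 200793.6100) = 491.01 m
N4: √((-545.49)² + (-184.08)²) = √(297559.3401 + 33885.4464) = 575.71 m
N5: √((368.61)² + (-778.25)²) = √(135873.3321 + 605673.0625) = 861.13 m
N6: √((-111.37)² + (-786.14)²) = √(12403.2769 + 618016.0996) = 793.99 m
N7: √((72.67)² + (-473.02)²) = √(5280.9289 + 223747.9204) = 478.57 m
N8: √((222.66)² + (-104.63)²) = √(49577.4756 + 10947.4369) = 246.02 m
N9: √((-120.22)² + (-322.05)²) = √(14452.8484 + 103716.2025) = 343.76 m
N10: √((-366.65)² + (274.30)²) = √(134432.2225 + 75240.4900) = 457.90 m
N11: √((85.46)² + (-817.58)²) = √(7303.4116 + 668437.0564) = 822.03 m
Minimum: N8 at 246.02 m.

N8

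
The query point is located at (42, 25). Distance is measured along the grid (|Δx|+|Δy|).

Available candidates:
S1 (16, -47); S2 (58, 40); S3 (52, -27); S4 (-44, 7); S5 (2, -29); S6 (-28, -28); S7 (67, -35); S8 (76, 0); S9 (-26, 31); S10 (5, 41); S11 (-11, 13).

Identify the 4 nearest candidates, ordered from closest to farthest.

S2, S10, S8, S3

Distances from (42, 25):
S1: |-26| + |-72| = 26 + 72 = 98
S2: |16| + |15| = 16 + 15 = 31
S3: |10| + |-52| = 10 + 52 = 62
S4: |-86| + |-18| = 86 + 18 = 104
S5: |-40| + |-54| = 40 + 54 = 94
S6: |-70| + |-53| = 70 + 53 = 123
S7: |25| + |-60| = 25 + 60 = 85
S8: |34| + |-25| = 34 + 25 = 59
S9: |-68| + |6| = 68 + 6 = 74
S10: |-37| + |16| = 37 + 16 = 53
S11: |-53| + |-12| = 53 + 12 = 65
Sorted: S2 (31) < S10 (53) < S8 (59) < S3 (62) < S11 (65) < S9 (74) < …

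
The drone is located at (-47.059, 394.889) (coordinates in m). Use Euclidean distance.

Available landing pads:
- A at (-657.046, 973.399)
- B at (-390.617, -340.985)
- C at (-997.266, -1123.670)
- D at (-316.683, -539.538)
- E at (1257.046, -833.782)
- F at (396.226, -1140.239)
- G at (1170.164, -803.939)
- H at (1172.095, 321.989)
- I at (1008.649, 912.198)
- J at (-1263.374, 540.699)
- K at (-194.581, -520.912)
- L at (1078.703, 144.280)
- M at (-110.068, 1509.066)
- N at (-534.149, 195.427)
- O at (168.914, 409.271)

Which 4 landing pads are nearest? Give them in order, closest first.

O, N, B, A

Distances from (-47.059, 394.889):
A: √((-609.987)² + (578.510)²) = √(372084.14017 + 334673.82010) = 840.689 m
B: √((-343.558)² + (-735.874)²) = √(118032.09936 + 541510.54388) = 812.122 m
C: √((-950.207)² + (-1518.559)²) = √(902893.34285 + 2306021.43648) = 1791.344 m
D: √((-269.624)² + (-934.427)²) = √(72697.10138 + 873153.81833) = 972.549 m
E: √((1304.105)² + (-1228.671)²) = √(1700689.85102 + 1509632.42624) = 1791.737 m
F: √((443.285)² + (-1535.128)²) = √(196501.59122 + 2356617.97638) = 1597.848 m
G: √((1217.223)² + (-1198.828)²) = √(1481631.83173 + 1437188.57358) = 1708.456 m
H: √((1219.154)² + (-72.900)²) = √(1486336.47572 + 5314.41000) = 1221.332 m
I: √((1055.708)² + (517.309)²) = √(1114519.38126 + 267608.60148) = 1175.639 m
J: √((-1216.315)² + (145.810)²) = √(1479422.17923 + 21260.55610) = 1225.024 m
K: √((-147.522)² + (-915.801)²) = √(21762.74048 + 838691.47160) = 927.607 m
L: √((1125.762)² + (-250.609)²) = √(1267340.08064 + 62804.87088) = 1153.319 m
M: √((-63.009)² + (1114.177)²) = √(3970.13408 + 1241390.38733) = 1115.957 m
N: √((-487.090)² + (-199.462)²) = √(237256.66810 + 39785.08944) = 526.348 m
O: √((215.973)² + (14.382)²) = √(46644.33673 + 206.84192) = 216.451 m
Sorted: O (216.451 m) < N (526.348 m) < B (812.122 m) < A (840.689 m) < K (927.607 m) < D (972.549 m) < …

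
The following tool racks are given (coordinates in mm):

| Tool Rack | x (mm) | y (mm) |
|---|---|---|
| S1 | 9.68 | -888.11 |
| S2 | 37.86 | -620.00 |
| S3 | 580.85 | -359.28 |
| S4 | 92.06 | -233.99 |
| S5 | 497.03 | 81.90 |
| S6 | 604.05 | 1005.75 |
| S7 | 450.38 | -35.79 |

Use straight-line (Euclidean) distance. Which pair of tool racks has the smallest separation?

S5 and S7

Pairwise distances:
S5–S7: √((-46.65)² + (-117.69)²) = √(2176.2225 + 13850.9361) = 126.60 mm
S1–S2: √((28.18)² + (268.11)²) = √(794.1124 + 71882.9721) = 269.59 mm
S3–S7: √((-130.47)² + (323.49)²) = √(17022.4209 + 104645.7801) = 348.81 mm
S2–S4: √((54.20)² + (386.01)²) = √(2937.6400 + 149003.7201) = 389.80 mm
S4–S7: √((358.32)² + (198.20)²) = √(128393.2224 + 39283.2400) = 409.48 mm
S3–S5: √((-83.82)² + (441.18)²) = √(7025.7924 + 194639.7924) = 449.07 mm
S3–S4: √((-488.79)² + (125.29)²) = √(238915.6641 + 15697.5841) = 504.59 mm
S4–S5: √((404.97)² + (315.89)²) = √(164000.7009 + 99786.4921) = 513.60 mm
S2–S3: √((542.99)² + (260.72)²) = √(294838.1401 + 67974.9184) = 602.34 mm
S1–S4: √((82.38)² + (654.12)²) = √(6786.4644 + 427872.9744) = 659.29 mm
S2–S7: √((412.52)² + (584.21)²) = √(170172.7504 + 341301.3241) = 715.17 mm
S1–S3: √((571.17)² + (528.83)²) = √(326235.1689 + 279661.1689) = 778.39 mm
S2–S5: √((459.17)² + (701.90)²) = √(210837.0889 + 492663.6100) = 838.75 mm
S5–S6: √((107.02)² + (923.85)²) = √(11453.2804 + 853498.8225) = 930.03 mm
S1–S7: √((440.70)² + (852.32)²) = √(194216.4900 + 726449.3824) = 959.51 mm
S6–S7: √((-153.67)² + (-1041.54)²) = √(23614.4689 + 1084805.5716) = 1052.82 mm
S1–S5: √((487.35)² + (970.01)²) = √(237510.0225 + 940919.4001) = 1085.55 mm
S4–S6: √((511.99)² + (1239.74)²) = √(262133.7601 + 1536955.2676) = 1341.30 mm
S3–S6: √((23.20)² + (1365.03)²) = √(538.2400 + 1863306.9009) = 1365.23 mm
S2–S6: √((566.19)² + (1625.75)²) = √(320571.1161 + 2643063.0625) = 1721.52 mm
S1–S6: √((594.37)² + (1893.86)²) = √(353275.6969 + 3586705.6996) = 1984.94 mm
Closest pair: S5–S7 at 126.60 mm.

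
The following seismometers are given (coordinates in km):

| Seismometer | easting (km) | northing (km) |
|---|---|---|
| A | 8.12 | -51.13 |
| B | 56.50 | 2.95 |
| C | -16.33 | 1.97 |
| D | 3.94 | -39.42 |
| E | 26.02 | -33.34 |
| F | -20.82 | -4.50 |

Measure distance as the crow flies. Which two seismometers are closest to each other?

C and F

Pairwise distances:
C–F: 7.88 km
A–D: 12.43 km
D–E: 22.90 km
A–E: 25.24 km
D–F: 42.81 km
C–D: 46.09 km
B–E: 47.39 km
A–F: 54.88 km
E–F: 55.01 km
C–E: 55.14 km
A–C: 58.46 km
B–D: 67.51 km
A–B: 72.56 km
B–C: 72.84 km
B–F: 77.68 km
Closest pair: C–F at 7.88 km.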